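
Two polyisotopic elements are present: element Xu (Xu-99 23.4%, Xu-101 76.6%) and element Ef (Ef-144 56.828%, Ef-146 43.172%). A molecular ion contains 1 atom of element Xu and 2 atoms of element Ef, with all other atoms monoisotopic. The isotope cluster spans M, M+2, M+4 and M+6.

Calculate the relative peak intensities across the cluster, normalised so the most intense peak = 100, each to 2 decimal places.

18.02 : 86.34 : 100.00 : 34.04

Element Xu pattern (n=1): 0.2340 : 0.7660
Element Ef pattern (n=2): 0.32294216 : 0.49067568 : 0.18638216
Convolve the two distributions (both contribute in 2-u steps):
  M: 0.2340×0.32294216 = 0.075568
  M+2: 0.2340×0.49067568 + 0.7660×0.32294216 = 0.362192
  M+4: 0.2340×0.18638216 + 0.7660×0.49067568 = 0.419471
  M+6: 0.7660×0.18638216 = 0.142769
Scale to base peak (0.419471) = 100: 18.02 : 86.34 : 100.00 : 34.04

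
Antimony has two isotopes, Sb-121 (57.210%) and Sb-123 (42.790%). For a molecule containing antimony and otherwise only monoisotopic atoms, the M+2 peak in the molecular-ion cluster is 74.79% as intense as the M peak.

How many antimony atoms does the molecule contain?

1

The M+2/M ratio from n Sb atoms is n · q/p = n · 0.42790/0.57210.
n = 0.7479 × 0.57210/0.42790 = 1.00 ≈ 1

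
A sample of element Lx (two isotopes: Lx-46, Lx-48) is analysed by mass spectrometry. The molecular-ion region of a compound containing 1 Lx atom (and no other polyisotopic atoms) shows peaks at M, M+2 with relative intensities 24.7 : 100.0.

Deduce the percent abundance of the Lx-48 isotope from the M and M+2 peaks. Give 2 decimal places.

Let p = fractional abundance of Lx-46. I(M+2)/I(M) = [C(1,1)·p^0·(1−p)] / p^1 = 1·(1−p)/p = 100.0/24.7 = 4.0486
(1−p)/p = 4.0486/1 = 4.0486  ⇒  p = 1/(1 + 4.0486) = 0.1981
Lx-46: 19.81%, Lx-48: 80.19%.

80.19%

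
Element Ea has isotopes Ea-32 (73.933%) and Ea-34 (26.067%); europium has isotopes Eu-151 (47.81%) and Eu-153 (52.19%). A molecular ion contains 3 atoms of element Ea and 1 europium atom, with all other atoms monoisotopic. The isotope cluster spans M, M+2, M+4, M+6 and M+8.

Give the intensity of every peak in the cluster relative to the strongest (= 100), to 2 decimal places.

46.53 : 100.00 : 71.07 : 20.98 : 2.23

Element Ea pattern (n=3): 0.40412432 : 0.42745359 : 0.15070987 : 0.01771223
Europium pattern (n=1): 0.4781 : 0.5219
Convolve the two distributions (both contribute in 2-u steps):
  M: 0.40412432×0.4781 = 0.193212
  M+2: 0.40412432×0.5219 + 0.42745359×0.4781 = 0.415278
  M+4: 0.42745359×0.5219 + 0.15070987×0.4781 = 0.295142
  M+6: 0.15070987×0.5219 + 0.01771223×0.4781 = 0.087124
  M+8: 0.01771223×0.5219 = 0.009244
Scale to base peak (0.415278) = 100: 46.53 : 100.00 : 71.07 : 20.98 : 2.23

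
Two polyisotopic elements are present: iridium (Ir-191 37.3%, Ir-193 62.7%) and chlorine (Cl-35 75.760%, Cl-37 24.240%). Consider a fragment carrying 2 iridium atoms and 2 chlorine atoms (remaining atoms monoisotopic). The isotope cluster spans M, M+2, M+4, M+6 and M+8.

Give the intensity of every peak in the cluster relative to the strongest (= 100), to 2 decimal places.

Iridium pattern (n=2): 0.139129 : 0.467742 : 0.393129
Chlorine pattern (n=2): 0.57395776 : 0.36728448 : 0.05875776
Convolve the two distributions (both contribute in 2-u steps):
  M: 0.139129×0.57395776 = 0.079854
  M+2: 0.139129×0.36728448 + 0.467742×0.57395776 = 0.319564
  M+4: 0.139129×0.05875776 + 0.467742×0.36728448 + 0.393129×0.57395776 = 0.405609
  M+6: 0.467742×0.05875776 + 0.393129×0.36728448 = 0.171874
  M+8: 0.393129×0.05875776 = 0.023099
Scale to base peak (0.405609) = 100: 19.69 : 78.79 : 100.00 : 42.37 : 5.69

19.69 : 78.79 : 100.00 : 42.37 : 5.69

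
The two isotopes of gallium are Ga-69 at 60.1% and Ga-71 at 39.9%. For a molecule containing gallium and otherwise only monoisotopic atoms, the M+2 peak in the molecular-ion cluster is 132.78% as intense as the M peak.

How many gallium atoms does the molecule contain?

With n Ga atoms, P(M+2)/P(M) = C(n,1)·p^(n−1)q / p^n = n·q/p = n · 0.399/0.601.
n = 1.3278 × 0.601/0.399 = 2.00 ≈ 2

2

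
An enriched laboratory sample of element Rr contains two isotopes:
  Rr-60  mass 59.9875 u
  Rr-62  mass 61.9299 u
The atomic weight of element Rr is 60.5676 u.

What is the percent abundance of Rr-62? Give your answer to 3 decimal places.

29.865%

Writing the weighted mean with unknown fraction x of Rr-60:
59.9875·x + 61.9299·(1 − x) = 60.5676
(59.9875 − 61.9299)·x = 60.5676 − 61.9299
x = -1.3623 / -1.9424 = 0.70135 → 70.135% Rr-60, 29.865% Rr-62.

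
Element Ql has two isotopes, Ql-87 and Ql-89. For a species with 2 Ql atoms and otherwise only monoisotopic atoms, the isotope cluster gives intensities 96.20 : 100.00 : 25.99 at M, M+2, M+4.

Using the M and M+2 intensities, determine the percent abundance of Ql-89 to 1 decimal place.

34.2%

Write p for the Ql-87 fraction. I(M+2)/I(M) = [C(2,1)·p^1·(1−p)] / p^2 = 2·(1−p)/p = 100.00/96.20 = 1.0395
(1−p)/p = 1.0395/2 = 0.5198  ⇒  p = 1/(1 + 0.5198) = 0.6580
Ql-87: 65.8%, Ql-89: 34.2%.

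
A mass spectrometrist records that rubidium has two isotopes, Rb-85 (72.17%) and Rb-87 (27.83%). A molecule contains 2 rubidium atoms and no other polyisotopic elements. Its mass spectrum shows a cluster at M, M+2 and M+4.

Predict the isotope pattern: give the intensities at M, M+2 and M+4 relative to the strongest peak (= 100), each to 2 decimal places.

Expanding (0.7217 + 0.2783)^2:
P(M) = 0.7217^2 = 0.520851
P(M+2) = 2 × 0.7217^1 × 0.2783^1 = 0.401698
P(M+4) = 0.2783^2 = 0.077451
The M peak is largest (0.520851); scaling to 100 gives 100.00 : 77.12 : 14.87.

100.00 : 77.12 : 14.87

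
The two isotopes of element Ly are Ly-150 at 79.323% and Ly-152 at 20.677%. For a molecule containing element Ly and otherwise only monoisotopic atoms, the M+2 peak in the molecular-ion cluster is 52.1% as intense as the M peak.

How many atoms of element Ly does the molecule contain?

2

For n independent Ly atoms, I(M+2)/I(M) = n · (abundance Ly-152) / (abundance Ly-150) = n · 0.20677/0.79323.
n = 0.521 × 0.79323/0.20677 = 2.00 ≈ 2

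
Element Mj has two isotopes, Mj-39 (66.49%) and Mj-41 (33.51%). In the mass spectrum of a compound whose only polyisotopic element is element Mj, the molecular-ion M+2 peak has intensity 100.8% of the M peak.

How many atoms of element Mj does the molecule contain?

The M+2/M ratio from n Mj atoms is n · q/p = n · 0.3351/0.6649.
n = 1.008 × 0.6649/0.3351 = 2.00 ≈ 2

2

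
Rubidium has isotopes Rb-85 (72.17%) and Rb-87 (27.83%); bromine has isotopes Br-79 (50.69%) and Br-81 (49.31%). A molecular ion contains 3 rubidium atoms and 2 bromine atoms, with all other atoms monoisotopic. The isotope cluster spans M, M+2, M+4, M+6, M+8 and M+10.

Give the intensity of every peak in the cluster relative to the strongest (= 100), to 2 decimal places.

Rubidium pattern (n=3): 0.37589809 : 0.43485841 : 0.16768892 : 0.02155458
Bromine pattern (n=2): 0.25694761 : 0.49990478 : 0.24314761
Convolve the two distributions (both contribute in 2-u steps):
  M: 0.37589809×0.25694761 = 0.096586
  M+2: 0.37589809×0.49990478 + 0.43485841×0.25694761 = 0.299649
  M+4: 0.37589809×0.24314761 + 0.43485841×0.49990478 + 0.16768892×0.25694761 = 0.351874
  M+6: 0.43485841×0.24314761 + 0.16768892×0.49990478 + 0.02155458×0.25694761 = 0.195102
  M+8: 0.16768892×0.24314761 + 0.02155458×0.49990478 = 0.051548
  M+10: 0.02155458×0.24314761 = 0.005241
Scale to base peak (0.351874) = 100: 27.45 : 85.16 : 100.00 : 55.45 : 14.65 : 1.49

27.45 : 85.16 : 100.00 : 55.45 : 14.65 : 1.49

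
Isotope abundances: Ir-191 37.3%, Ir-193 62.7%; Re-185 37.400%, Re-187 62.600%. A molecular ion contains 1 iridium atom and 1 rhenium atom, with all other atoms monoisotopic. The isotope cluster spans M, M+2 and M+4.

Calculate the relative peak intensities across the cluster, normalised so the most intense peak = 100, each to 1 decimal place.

Iridium pattern (n=1): 0.3730 : 0.6270
Rhenium pattern (n=1): 0.3740 : 0.6260
Convolve the two distributions (both contribute in 2-u steps):
  M: 0.3730×0.3740 = 0.139502
  M+2: 0.3730×0.6260 + 0.6270×0.3740 = 0.467996
  M+4: 0.6270×0.6260 = 0.392502
Scale to base peak (0.467996) = 100: 29.8 : 100.0 : 83.9

29.8 : 100.0 : 83.9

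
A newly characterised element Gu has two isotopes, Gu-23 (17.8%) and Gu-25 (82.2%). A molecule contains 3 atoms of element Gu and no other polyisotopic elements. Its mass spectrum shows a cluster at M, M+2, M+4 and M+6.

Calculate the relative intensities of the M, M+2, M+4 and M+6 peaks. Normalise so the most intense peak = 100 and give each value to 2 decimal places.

1.02 : 14.07 : 64.96 : 100.00

Each Gu atom is independently Gu-23 (p = 0.178) or Gu-25 (q = 0.822); the cluster is the binomial expansion (p + q)^3.
P(M) = 0.178^3 = 0.005640
P(M+2) = 3 × 0.178^2 × 0.822^1 = 0.078133
P(M+4) = 3 × 0.178^1 × 0.822^2 = 0.360815
P(M+6) = 0.822^3 = 0.555412
The M+6 peak is largest (0.555412); scaling to 100 gives 1.02 : 14.07 : 64.96 : 100.00.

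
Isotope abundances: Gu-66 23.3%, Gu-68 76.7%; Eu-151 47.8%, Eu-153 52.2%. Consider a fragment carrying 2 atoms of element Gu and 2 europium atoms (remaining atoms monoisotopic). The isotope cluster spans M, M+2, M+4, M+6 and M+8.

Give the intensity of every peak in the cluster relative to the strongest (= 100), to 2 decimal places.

3.17 : 27.82 : 83.79 : 100.00 : 41.00

Element Gu pattern (n=2): 0.054289 : 0.357422 : 0.588289
Europium pattern (n=2): 0.228484 : 0.499032 : 0.272484
Convolve the two distributions (both contribute in 2-u steps):
  M: 0.054289×0.228484 = 0.012404
  M+2: 0.054289×0.499032 + 0.357422×0.228484 = 0.108757
  M+4: 0.054289×0.272484 + 0.357422×0.499032 + 0.588289×0.228484 = 0.327573
  M+6: 0.357422×0.272484 + 0.588289×0.499032 = 0.390967
  M+8: 0.588289×0.272484 = 0.160299
Scale to base peak (0.390967) = 100: 3.17 : 27.82 : 83.79 : 100.00 : 41.00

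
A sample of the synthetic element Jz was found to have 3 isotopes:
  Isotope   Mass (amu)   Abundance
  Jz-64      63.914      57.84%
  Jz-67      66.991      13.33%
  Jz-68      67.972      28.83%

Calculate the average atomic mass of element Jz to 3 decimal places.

65.494 amu

Ar = Σ fᵢ·mᵢ = 0.5784 × 63.914 + 0.1333 × 66.991 + 0.2883 × 67.972
= 36.9679 + 8.9299 + 19.5963 = 65.4941 amu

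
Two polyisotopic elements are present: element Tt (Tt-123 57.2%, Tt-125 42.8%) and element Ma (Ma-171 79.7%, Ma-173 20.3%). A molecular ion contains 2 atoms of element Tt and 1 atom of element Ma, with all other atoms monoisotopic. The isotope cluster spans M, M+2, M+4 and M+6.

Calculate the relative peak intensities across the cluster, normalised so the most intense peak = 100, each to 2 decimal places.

57.10 : 100.00 : 53.74 : 8.14

Element Tt pattern (n=2): 0.327184 : 0.489632 : 0.183184
Element Ma pattern (n=1): 0.7970 : 0.2030
Convolve the two distributions (both contribute in 2-u steps):
  M: 0.327184×0.7970 = 0.260766
  M+2: 0.327184×0.2030 + 0.489632×0.7970 = 0.456655
  M+4: 0.489632×0.2030 + 0.183184×0.7970 = 0.245393
  M+6: 0.183184×0.2030 = 0.037186
Scale to base peak (0.456655) = 100: 57.10 : 100.00 : 53.74 : 8.14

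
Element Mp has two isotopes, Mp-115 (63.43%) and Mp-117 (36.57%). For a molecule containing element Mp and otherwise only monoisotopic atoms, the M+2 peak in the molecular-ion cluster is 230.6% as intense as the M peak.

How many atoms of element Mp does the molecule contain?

4

For n independent Mp atoms, I(M+2)/I(M) = n · (abundance Mp-117) / (abundance Mp-115) = n · 0.3657/0.6343.
n = 2.306 × 0.6343/0.3657 = 4.00 ≈ 4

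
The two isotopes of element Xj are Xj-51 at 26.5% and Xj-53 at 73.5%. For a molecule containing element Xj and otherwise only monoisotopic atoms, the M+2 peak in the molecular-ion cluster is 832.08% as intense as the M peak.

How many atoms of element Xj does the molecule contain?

With n Xj atoms, P(M+2)/P(M) = C(n,1)·p^(n−1)q / p^n = n·q/p = n · 0.735/0.265.
n = 8.3208 × 0.265/0.735 = 3.00 ≈ 3

3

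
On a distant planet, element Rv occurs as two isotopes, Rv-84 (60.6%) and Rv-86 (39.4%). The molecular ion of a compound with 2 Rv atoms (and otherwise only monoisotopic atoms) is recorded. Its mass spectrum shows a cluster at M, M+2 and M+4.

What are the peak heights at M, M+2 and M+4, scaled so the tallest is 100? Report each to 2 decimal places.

The 2 Rv atoms are independent, so intensities follow the terms of (0.606 + 0.394)^2.
P(M) = 0.606^2 = 0.367236
P(M+2) = 2 × 0.606^1 × 0.394^1 = 0.477528
P(M+4) = 0.394^2 = 0.155236
The M+2 peak is largest (0.477528); scaling to 100 gives 76.90 : 100.00 : 32.51.

76.90 : 100.00 : 32.51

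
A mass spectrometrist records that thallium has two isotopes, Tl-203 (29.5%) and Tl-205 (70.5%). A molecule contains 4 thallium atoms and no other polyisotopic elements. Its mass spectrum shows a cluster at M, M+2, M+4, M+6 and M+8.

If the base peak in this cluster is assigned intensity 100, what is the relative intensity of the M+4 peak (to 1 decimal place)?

Term probabilities: M 0.0076, M+2 0.0724, M+4 0.2595, M+6 0.4135, M+8 0.2470. Base peak = M+6.
P(M+6) = C(4,3) × 0.295^1 × 0.705^3 = 4 × 0.2950 × 0.35040263 = 0.413475 (base)
P(M+4) = C(4,2) × 0.295^2 × 0.705^2 = 6 × 0.087025 × 0.497025 = 0.259522
Relative intensity = 0.259522 / 0.413475 × 100 = 62.8

62.8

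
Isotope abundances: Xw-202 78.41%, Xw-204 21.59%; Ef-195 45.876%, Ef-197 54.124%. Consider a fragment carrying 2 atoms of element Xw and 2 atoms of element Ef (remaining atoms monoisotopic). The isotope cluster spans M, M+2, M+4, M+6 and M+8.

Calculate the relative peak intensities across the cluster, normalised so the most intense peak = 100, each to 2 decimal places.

34.36 : 100.00 : 95.08 : 32.49 : 3.63

Element Xw pattern (n=2): 0.61481281 : 0.33857438 : 0.04661281
Element Ef pattern (n=2): 0.21046074 : 0.49659852 : 0.29294074
Convolve the two distributions (both contribute in 2-u steps):
  M: 0.61481281×0.21046074 = 0.129394
  M+2: 0.61481281×0.49659852 + 0.33857438×0.21046074 = 0.376572
  M+4: 0.61481281×0.29294074 + 0.33857438×0.49659852 + 0.04661281×0.21046074 = 0.358049
  M+6: 0.33857438×0.29294074 + 0.04661281×0.49659852 = 0.122330
  M+8: 0.04661281×0.29294074 = 0.013655
Scale to base peak (0.376572) = 100: 34.36 : 100.00 : 95.08 : 32.49 : 3.63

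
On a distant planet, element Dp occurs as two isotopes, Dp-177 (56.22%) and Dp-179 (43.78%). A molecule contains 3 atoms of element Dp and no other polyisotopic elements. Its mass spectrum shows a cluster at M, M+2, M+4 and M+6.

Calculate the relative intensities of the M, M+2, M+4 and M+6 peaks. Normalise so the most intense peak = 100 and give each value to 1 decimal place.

The 3 Dp atoms are independent, so intensities follow the terms of (0.5622 + 0.4378)^3.
P(M) = 0.5622^3 = 0.177694
P(M+2) = 3 × 0.5622^2 × 0.4378^1 = 0.415125
P(M+4) = 3 × 0.5622^1 × 0.4378^2 = 0.323269
P(M+6) = 0.4378^3 = 0.083913
The M+2 peak is largest (0.415125); scaling to 100 gives 42.8 : 100.0 : 77.9 : 20.2.

42.8 : 100.0 : 77.9 : 20.2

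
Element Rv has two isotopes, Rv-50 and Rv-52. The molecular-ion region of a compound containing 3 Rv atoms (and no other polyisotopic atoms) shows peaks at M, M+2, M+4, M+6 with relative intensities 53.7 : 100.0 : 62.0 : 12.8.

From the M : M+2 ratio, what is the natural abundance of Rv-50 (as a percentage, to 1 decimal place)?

If p is the fraction of Rv that is Rv-50, then I(M+2)/I(M) = [C(3,1)·p^2·(1−p)] / p^3 = 3·(1−p)/p = 100.0/53.7 = 1.8622
(1−p)/p = 1.8622/3 = 0.6207  ⇒  p = 1/(1 + 0.6207) = 0.6170
Rv-50: 61.7%, Rv-52: 38.3%.

61.7%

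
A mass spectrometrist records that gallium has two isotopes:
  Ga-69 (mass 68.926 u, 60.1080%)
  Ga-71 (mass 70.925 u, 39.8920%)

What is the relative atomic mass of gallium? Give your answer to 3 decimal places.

69.723 u

Ar = Σ fᵢ·mᵢ = 0.601080 × 68.926 + 0.398920 × 70.925
= 41.4300 + 28.2934 = 69.7234 u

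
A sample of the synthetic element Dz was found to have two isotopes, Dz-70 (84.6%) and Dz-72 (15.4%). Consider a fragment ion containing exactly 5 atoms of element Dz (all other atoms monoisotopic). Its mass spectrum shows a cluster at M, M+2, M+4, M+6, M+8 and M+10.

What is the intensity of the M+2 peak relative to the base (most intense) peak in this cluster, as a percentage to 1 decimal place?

Binomial terms of (0.846 + 0.154)^5: M 0.4334, M+2 0.3944, M+4 0.1436, M+6 0.0261, M+8 0.0024, M+10 0.0001 → M is the base peak.
P(M) = C(5,0) × 0.846^5 × 0.154^0 = 1 × 0.43336299 × 1.0000 = 0.433363 (base)
P(M+2) = C(5,1) × 0.846^4 × 0.154^1 = 5 × 0.51224939 × 0.1540 = 0.394432
Relative intensity = 0.394432 / 0.433363 × 100 = 91.0

91.0%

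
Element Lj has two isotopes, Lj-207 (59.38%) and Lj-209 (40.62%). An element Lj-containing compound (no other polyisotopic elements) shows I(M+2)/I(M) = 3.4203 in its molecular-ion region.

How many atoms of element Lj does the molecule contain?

5

For n independent Lj atoms, I(M+2)/I(M) = n · (abundance Lj-209) / (abundance Lj-207) = n · 0.4062/0.5938.
n = 3.4203 × 0.5938/0.4062 = 5.00 ≈ 5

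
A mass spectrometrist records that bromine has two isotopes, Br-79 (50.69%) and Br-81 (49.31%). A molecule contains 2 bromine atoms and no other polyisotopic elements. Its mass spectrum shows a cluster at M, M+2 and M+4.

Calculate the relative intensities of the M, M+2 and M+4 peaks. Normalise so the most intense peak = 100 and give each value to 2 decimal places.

51.40 : 100.00 : 48.64

Expanding (0.5069 + 0.4931)^2:
P(M) = 0.5069^2 = 0.256948
P(M+2) = 2 × 0.5069^1 × 0.4931^1 = 0.499905
P(M+4) = 0.4931^2 = 0.243148
The M+2 peak is largest (0.499905); scaling to 100 gives 51.40 : 100.00 : 48.64.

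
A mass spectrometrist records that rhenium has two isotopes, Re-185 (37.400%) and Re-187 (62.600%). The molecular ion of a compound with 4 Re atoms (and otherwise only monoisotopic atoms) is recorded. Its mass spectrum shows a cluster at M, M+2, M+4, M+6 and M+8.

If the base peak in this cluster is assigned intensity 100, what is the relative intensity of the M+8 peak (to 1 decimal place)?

Term probabilities: M 0.0196, M+2 0.1310, M+4 0.3289, M+6 0.3670, M+8 0.1536. Base peak = M+6.
P(M+6) = C(4,3) × 0.37400^1 × 0.62600^3 = 4 × 0.3740 × 0.24531438 = 0.366990 (base)
P(M+8) = C(4,4) × 0.37400^0 × 0.62600^4 = 1 × 1.0000 × 0.1535668 = 0.153567
Relative intensity = 0.153567 / 0.366990 × 100 = 41.8

41.8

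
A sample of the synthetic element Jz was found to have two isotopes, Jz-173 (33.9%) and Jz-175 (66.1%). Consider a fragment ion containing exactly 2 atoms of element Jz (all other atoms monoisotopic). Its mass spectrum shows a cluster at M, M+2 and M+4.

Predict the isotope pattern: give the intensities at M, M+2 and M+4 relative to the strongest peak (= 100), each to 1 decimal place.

25.6 : 100.0 : 97.5

Each Jz atom is independently Jz-173 (p = 0.339) or Jz-175 (q = 0.661); the cluster is the binomial expansion (p + q)^2.
P(M) = 0.339^2 = 0.114921
P(M+2) = 2 × 0.339^1 × 0.661^1 = 0.448158
P(M+4) = 0.661^2 = 0.436921
The M+2 peak is largest (0.448158); scaling to 100 gives 25.6 : 100.0 : 97.5.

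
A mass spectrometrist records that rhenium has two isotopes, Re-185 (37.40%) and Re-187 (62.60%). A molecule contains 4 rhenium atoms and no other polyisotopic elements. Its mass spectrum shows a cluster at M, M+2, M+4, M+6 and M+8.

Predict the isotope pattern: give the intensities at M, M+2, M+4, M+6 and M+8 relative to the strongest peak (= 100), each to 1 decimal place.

5.3 : 35.7 : 89.6 : 100.0 : 41.8

Each Re atom is independently Re-185 (p = 0.3740) or Re-187 (q = 0.6260); the cluster is the binomial expansion (p + q)^4.
P(M) = 0.3740^4 = 0.019565
P(M+2) = 4 × 0.3740^3 × 0.6260^1 = 0.130993
P(M+4) = 6 × 0.3740^2 × 0.6260^2 = 0.328884
P(M+6) = 4 × 0.3740^1 × 0.6260^3 = 0.366990
P(M+8) = 0.6260^4 = 0.153567
The M+6 peak is largest (0.366990); scaling to 100 gives 5.3 : 35.7 : 89.6 : 100.0 : 41.8.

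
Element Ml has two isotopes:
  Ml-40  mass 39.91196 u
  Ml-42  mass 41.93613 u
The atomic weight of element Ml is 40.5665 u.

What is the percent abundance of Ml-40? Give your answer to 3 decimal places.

67.664%

Writing the weighted mean with unknown fraction x of Ml-40:
39.91196·x + 41.93613·(1 − x) = 40.5665
(39.91196 − 41.93613)·x = 40.5665 − 41.93613
x = -1.36963 / -2.02417 = 0.67664 → 67.664% Ml-40, 32.336% Ml-42.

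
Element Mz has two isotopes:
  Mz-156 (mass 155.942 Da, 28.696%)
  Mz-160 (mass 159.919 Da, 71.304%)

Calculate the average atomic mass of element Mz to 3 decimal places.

Weight each isotope mass by its fractional abundance: 0.28696 × 155.942 + 0.71304 × 159.919
= 44.7491 + 114.0286 = 158.7777 Da

158.778 Da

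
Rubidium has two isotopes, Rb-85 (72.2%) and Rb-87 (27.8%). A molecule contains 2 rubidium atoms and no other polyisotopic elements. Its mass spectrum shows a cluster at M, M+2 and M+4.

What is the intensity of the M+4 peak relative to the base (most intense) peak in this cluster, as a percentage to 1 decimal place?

Binomial terms of (0.722 + 0.278)^2: M 0.5213, M+2 0.4014, M+4 0.0773 → M is the base peak.
P(M) = C(2,0) × 0.722^2 × 0.278^0 = 1 × 0.521284 × 1.0000 = 0.521284 (base)
P(M+4) = C(2,2) × 0.722^0 × 0.278^2 = 1 × 1.0000 × 0.077284 = 0.077284
Relative intensity = 0.077284 / 0.521284 × 100 = 14.8

14.8%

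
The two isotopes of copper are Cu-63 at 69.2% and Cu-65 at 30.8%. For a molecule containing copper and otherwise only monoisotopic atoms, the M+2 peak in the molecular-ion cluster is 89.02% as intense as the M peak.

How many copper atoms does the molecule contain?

2

For n independent Cu atoms, I(M+2)/I(M) = n · (abundance Cu-65) / (abundance Cu-63) = n · 0.308/0.692.
n = 0.8902 × 0.692/0.308 = 2.00 ≈ 2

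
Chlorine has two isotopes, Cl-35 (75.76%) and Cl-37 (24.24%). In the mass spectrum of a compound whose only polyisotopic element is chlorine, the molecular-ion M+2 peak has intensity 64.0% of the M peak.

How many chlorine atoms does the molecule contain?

The M+2/M ratio from n Cl atoms is n · q/p = n · 0.2424/0.7576.
n = 0.640 × 0.7576/0.2424 = 2.00 ≈ 2

2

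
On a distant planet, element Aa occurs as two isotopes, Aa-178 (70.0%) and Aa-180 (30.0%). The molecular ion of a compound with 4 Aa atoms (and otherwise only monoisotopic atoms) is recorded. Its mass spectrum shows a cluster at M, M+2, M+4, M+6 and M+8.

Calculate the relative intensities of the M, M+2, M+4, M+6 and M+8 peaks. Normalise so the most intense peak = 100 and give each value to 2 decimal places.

58.33 : 100.00 : 64.29 : 18.37 : 1.97

Each Aa atom is independently Aa-178 (p = 0.700) or Aa-180 (q = 0.300); the cluster is the binomial expansion (p + q)^4.
P(M) = 0.700^4 = 0.240100
P(M+2) = 4 × 0.700^3 × 0.300^1 = 0.411600
P(M+4) = 6 × 0.700^2 × 0.300^2 = 0.264600
P(M+6) = 4 × 0.700^1 × 0.300^3 = 0.075600
P(M+8) = 0.300^4 = 0.008100
The M+2 peak is largest (0.411600); scaling to 100 gives 58.33 : 100.00 : 64.29 : 18.37 : 1.97.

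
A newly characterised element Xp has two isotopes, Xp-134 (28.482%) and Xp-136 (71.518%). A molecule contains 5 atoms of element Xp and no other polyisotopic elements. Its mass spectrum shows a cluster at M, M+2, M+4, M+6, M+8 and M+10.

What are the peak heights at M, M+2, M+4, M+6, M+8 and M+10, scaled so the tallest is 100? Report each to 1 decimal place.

Each Xp atom is independently Xp-134 (p = 0.28482) or Xp-136 (q = 0.71518); the cluster is the binomial expansion (p + q)^5.
P(M) = 0.28482^5 = 0.001874
P(M+2) = 5 × 0.28482^4 × 0.71518^1 = 0.023532
P(M+4) = 10 × 0.28482^3 × 0.71518^2 = 0.118180
P(M+6) = 10 × 0.28482^2 × 0.71518^3 = 0.296747
P(M+8) = 5 × 0.28482^1 × 0.71518^4 = 0.372565
P(M+10) = 0.71518^5 = 0.187101
The M+8 peak is largest (0.372565); scaling to 100 gives 0.5 : 6.3 : 31.7 : 79.6 : 100.0 : 50.2.

0.5 : 6.3 : 31.7 : 79.6 : 100.0 : 50.2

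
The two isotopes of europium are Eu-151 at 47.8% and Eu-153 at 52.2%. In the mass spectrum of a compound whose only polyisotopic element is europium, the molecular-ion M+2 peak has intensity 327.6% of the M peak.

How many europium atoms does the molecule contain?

The M+2/M ratio from n Eu atoms is n · q/p = n · 0.522/0.478.
n = 3.276 × 0.478/0.522 = 3.00 ≈ 3

3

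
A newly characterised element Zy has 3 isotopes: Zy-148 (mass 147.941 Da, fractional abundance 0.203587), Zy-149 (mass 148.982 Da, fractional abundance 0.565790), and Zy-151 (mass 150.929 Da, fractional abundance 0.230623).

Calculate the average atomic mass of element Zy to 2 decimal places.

149.22 Da

The abundance-weighted mean is 0.203587 × 147.941 + 0.565790 × 148.982 + 0.230623 × 150.929
= 30.1189 + 84.2925 + 34.8077 = 149.2191 Da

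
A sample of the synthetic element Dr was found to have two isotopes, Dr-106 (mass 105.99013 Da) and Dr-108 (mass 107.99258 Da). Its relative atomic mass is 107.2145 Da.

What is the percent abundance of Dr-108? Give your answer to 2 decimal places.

61.14%

Let x be the fractional abundance of Dr-106; then Dr-108 has abundance 1 − x.
105.99013·x + 107.99258·(1 − x) = 107.2145
(105.99013 − 107.99258)·x = 107.2145 − 107.99258
x = -0.77808 / -2.00245 = 0.38856 → 38.86% Dr-106, 61.14% Dr-108.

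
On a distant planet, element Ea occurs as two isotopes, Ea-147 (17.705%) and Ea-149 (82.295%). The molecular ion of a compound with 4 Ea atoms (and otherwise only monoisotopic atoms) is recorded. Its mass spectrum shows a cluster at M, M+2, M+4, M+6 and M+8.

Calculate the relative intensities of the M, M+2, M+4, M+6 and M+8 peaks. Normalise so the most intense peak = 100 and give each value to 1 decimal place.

0.2 : 4.0 : 27.8 : 86.1 : 100.0

The 4 Ea atoms are independent, so intensities follow the terms of (0.17705 + 0.82295)^4.
P(M) = 0.17705^4 = 0.000983
P(M+2) = 4 × 0.17705^3 × 0.82295^1 = 0.018269
P(M+4) = 6 × 0.17705^2 × 0.82295^2 = 0.127377
P(M+6) = 4 × 0.17705^1 × 0.82295^3 = 0.394708
P(M+8) = 0.82295^4 = 0.458663
The M+8 peak is largest (0.458663); scaling to 100 gives 0.2 : 4.0 : 27.8 : 86.1 : 100.0.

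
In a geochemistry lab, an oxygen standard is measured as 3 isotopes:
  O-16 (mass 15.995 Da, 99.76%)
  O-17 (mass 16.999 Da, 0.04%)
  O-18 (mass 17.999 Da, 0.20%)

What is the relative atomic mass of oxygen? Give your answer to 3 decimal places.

15.999 Da

Weight each isotope mass by its fractional abundance: 0.9976 × 15.995 + 0.0004 × 16.999 + 0.0020 × 17.999
= 15.9566 + 0.0068 + 0.0360 = 15.9994 Da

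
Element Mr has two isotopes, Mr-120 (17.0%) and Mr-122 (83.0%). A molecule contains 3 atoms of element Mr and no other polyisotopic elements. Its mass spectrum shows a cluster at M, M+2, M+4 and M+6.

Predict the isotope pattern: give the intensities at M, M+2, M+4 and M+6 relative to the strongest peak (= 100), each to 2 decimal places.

The 3 Mr atoms are independent, so intensities follow the terms of (0.170 + 0.830)^3.
P(M) = 0.170^3 = 0.004913
P(M+2) = 3 × 0.170^2 × 0.830^1 = 0.071961
P(M+4) = 3 × 0.170^1 × 0.830^2 = 0.351339
P(M+6) = 0.830^3 = 0.571787
The M+6 peak is largest (0.571787); scaling to 100 gives 0.86 : 12.59 : 61.45 : 100.00.

0.86 : 12.59 : 61.45 : 100.00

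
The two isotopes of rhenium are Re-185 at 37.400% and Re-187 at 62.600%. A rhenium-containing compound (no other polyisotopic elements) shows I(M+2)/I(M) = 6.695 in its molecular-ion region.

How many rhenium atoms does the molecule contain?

The M+2/M ratio from n Re atoms is n · q/p = n · 0.62600/0.37400.
n = 6.695 × 0.37400/0.62600 = 4.00 ≈ 4

4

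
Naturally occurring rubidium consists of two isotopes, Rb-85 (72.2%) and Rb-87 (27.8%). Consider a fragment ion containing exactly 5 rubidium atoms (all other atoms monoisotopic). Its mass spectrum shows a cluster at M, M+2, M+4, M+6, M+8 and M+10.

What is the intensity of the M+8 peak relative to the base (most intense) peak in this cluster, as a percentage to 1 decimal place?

Term probabilities: M 0.1962, M+2 0.3777, M+4 0.2909, M+6 0.1120, M+8 0.0216, M+10 0.0017. Base peak = M+2.
P(M+2) = C(5,1) × 0.722^4 × 0.278^1 = 5 × 0.27173701 × 0.2780 = 0.377714 (base)
P(M+8) = C(5,4) × 0.722^1 × 0.278^4 = 5 × 0.7220 × 0.00597282 = 0.021562
Relative intensity = 0.021562 / 0.377714 × 100 = 5.7

5.7%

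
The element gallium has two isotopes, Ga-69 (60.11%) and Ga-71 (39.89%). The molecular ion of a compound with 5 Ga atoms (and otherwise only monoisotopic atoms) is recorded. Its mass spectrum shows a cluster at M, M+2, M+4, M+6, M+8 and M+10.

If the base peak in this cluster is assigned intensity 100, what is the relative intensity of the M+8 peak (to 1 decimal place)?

Binomial terms of (0.6011 + 0.3989)^5: M 0.0785, M+2 0.2604, M+4 0.3456, M+6 0.2293, M+8 0.0761, M+10 0.0101 → M+4 is the base peak.
P(M+4) = C(5,2) × 0.6011^3 × 0.3989^2 = 10 × 0.21719018 × 0.15912121 = 0.345596 (base)
P(M+8) = C(5,4) × 0.6011^1 × 0.3989^4 = 5 × 0.6011 × 0.02531956 = 0.076098
Relative intensity = 0.076098 / 0.345596 × 100 = 22.0

22.0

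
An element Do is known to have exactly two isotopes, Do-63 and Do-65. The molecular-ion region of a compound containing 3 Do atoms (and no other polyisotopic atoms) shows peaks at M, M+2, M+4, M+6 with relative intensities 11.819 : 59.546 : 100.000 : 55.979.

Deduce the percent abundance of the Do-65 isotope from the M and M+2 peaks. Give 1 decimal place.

Let p = fractional abundance of Do-63. I(M+2)/I(M) = [C(3,1)·p^2·(1−p)] / p^3 = 3·(1−p)/p = 59.546/11.819 = 5.0382
(1−p)/p = 5.0382/3 = 1.6794  ⇒  p = 1/(1 + 1.6794) = 0.3732
Do-63: 37.3%, Do-65: 62.7%.

62.7%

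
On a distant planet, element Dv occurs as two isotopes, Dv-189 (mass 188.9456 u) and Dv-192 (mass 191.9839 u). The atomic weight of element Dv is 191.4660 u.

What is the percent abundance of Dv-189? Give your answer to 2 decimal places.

With x = fraction of Dv-189 (so Dv-192 is 1 − x):
188.9456·x + 191.9839·(1 − x) = 191.4660
(188.9456 − 191.9839)·x = 191.4660 − 191.9839
x = -0.5179 / -3.0383 = 0.17046 → 17.05% Dv-189, 82.95% Dv-192.

17.05%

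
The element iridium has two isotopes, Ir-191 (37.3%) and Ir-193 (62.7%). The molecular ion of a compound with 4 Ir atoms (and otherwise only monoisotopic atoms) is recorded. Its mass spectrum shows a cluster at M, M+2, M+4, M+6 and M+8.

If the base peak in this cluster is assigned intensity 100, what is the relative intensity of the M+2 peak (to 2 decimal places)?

Binomial terms of (0.373 + 0.627)^4: M 0.0194, M+2 0.1302, M+4 0.3282, M+6 0.3678, M+8 0.1546 → M+6 is the base peak.
P(M+6) = C(4,3) × 0.373^1 × 0.627^3 = 4 × 0.3730 × 0.24649188 = 0.367766 (base)
P(M+2) = C(4,1) × 0.373^3 × 0.627^1 = 4 × 0.05189512 × 0.6270 = 0.130153
Relative intensity = 0.130153 / 0.367766 × 100 = 35.39

35.39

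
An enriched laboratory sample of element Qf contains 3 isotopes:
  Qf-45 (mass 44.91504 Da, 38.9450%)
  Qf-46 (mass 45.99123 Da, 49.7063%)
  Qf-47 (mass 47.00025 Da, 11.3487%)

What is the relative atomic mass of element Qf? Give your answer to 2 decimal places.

45.69 Da

Average mass = Σ (abundance × isotope mass) = 0.389450 × 44.91504 + 0.497063 × 45.99123 + 0.113487 × 47.00025
= 17.492162 + 22.860539 + 5.333917 = 45.686618 Da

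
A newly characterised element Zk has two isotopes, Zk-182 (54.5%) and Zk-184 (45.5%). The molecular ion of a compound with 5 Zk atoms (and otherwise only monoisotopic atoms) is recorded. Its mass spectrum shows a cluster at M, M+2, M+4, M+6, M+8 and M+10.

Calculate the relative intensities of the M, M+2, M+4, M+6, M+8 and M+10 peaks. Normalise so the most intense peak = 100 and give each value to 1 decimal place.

14.3 : 59.9 : 100.0 : 83.5 : 34.8 : 5.8

Each Zk atom is independently Zk-182 (p = 0.545) or Zk-184 (q = 0.455); the cluster is the binomial expansion (p + q)^5.
P(M) = 0.545^5 = 0.048082
P(M+2) = 5 × 0.545^4 × 0.455^1 = 0.200709
P(M+4) = 10 × 0.545^3 × 0.455^2 = 0.335129
P(M+6) = 10 × 0.545^2 × 0.455^3 = 0.279787
P(M+8) = 5 × 0.545^1 × 0.455^4 = 0.116792
P(M+10) = 0.455^5 = 0.019501
The M+4 peak is largest (0.335129); scaling to 100 gives 14.3 : 59.9 : 100.0 : 83.5 : 34.8 : 5.8.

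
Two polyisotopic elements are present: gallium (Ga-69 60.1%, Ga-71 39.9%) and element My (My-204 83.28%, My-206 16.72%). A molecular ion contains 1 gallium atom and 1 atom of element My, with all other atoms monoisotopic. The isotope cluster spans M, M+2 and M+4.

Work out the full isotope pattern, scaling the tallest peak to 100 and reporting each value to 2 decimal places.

Gallium pattern (n=1): 0.6010 : 0.3990
Element My pattern (n=1): 0.8328 : 0.1672
Convolve the two distributions (both contribute in 2-u steps):
  M: 0.6010×0.8328 = 0.500513
  M+2: 0.6010×0.1672 + 0.3990×0.8328 = 0.432774
  M+4: 0.3990×0.1672 = 0.066713
Scale to base peak (0.500513) = 100: 100.00 : 86.47 : 13.33

100.00 : 86.47 : 13.33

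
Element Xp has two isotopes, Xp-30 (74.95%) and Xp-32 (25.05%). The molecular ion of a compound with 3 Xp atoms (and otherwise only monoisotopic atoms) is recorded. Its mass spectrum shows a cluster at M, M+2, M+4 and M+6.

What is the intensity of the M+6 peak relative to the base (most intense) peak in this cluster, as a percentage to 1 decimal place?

(0.7495 + 0.2505)^3 gives M 0.4210, M+2 0.4222, M+4 0.1411, M+6 0.0157; the largest is M+2.
P(M+2) = C(3,1) × 0.7495^2 × 0.2505^1 = 3 × 0.56175025 × 0.2505 = 0.422155 (base)
P(M+6) = C(3,3) × 0.7495^0 × 0.2505^3 = 1 × 1.0000 × 0.01571894 = 0.015719
Relative intensity = 0.015719 / 0.422155 × 100 = 3.7

3.7%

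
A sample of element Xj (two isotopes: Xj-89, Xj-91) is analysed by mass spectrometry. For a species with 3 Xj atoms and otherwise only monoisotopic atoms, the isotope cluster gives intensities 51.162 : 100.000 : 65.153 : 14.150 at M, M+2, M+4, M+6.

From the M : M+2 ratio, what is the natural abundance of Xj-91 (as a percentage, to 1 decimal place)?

Write p for the Xj-89 fraction. I(M+2)/I(M) = [C(3,1)·p^2·(1−p)] / p^3 = 3·(1−p)/p = 100.000/51.162 = 1.9546
(1−p)/p = 1.9546/3 = 0.6515  ⇒  p = 1/(1 + 0.6515) = 0.6055
Xj-89: 60.6%, Xj-91: 39.4%.

39.4%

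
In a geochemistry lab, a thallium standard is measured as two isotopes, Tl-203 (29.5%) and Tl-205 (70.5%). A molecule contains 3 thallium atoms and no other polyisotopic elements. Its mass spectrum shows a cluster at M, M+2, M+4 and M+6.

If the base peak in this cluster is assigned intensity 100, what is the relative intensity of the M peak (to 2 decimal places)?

(0.295 + 0.705)^3 gives M 0.0257, M+2 0.1841, M+4 0.4399, M+6 0.3504; the largest is M+4.
P(M+4) = C(3,2) × 0.295^1 × 0.705^2 = 3 × 0.2950 × 0.497025 = 0.439867 (base)
P(M) = C(3,0) × 0.295^3 × 0.705^0 = 1 × 0.02567237 × 1.0000 = 0.025672
Relative intensity = 0.025672 / 0.439867 × 100 = 5.84

5.84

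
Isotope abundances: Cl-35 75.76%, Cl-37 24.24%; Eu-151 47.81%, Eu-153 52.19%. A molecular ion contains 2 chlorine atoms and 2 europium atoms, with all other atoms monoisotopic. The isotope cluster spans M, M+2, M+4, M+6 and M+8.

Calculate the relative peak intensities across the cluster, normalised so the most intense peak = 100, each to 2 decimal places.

35.42 : 100.00 : 95.32 : 34.93 : 4.32

Chlorine pattern (n=2): 0.57395776 : 0.36728448 : 0.05875776
Europium pattern (n=2): 0.22857961 : 0.49904078 : 0.27237961
Convolve the two distributions (both contribute in 2-u steps):
  M: 0.57395776×0.22857961 = 0.131195
  M+2: 0.57395776×0.49904078 + 0.36728448×0.22857961 = 0.370382
  M+4: 0.57395776×0.27237961 + 0.36728448×0.49904078 + 0.05875776×0.22857961 = 0.353055
  M+6: 0.36728448×0.27237961 + 0.05875776×0.49904078 = 0.129363
  M+8: 0.05875776×0.27237961 = 0.016004
Scale to base peak (0.370382) = 100: 35.42 : 100.00 : 95.32 : 34.93 : 4.32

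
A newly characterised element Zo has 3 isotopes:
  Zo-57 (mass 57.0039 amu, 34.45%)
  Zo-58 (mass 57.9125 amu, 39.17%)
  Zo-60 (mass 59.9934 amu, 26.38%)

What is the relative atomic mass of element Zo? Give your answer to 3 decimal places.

58.148 amu

Weight each isotope mass by its fractional abundance: 0.3445 × 57.0039 + 0.3917 × 57.9125 + 0.2638 × 59.9934
= 19.63784 + 22.68433 + 15.82626 = 58.14843 amu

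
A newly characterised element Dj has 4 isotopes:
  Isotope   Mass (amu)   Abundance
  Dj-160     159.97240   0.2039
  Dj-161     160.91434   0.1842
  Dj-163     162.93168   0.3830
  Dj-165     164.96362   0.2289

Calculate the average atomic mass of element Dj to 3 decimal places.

162.422 amu

Average mass = Σ (abundance × isotope mass) = 0.2039 × 159.97240 + 0.1842 × 160.91434 + 0.3830 × 162.93168 + 0.2289 × 164.96362
= 32.618372 + 29.640421 + 62.402833 + 37.760173 = 162.421799 amu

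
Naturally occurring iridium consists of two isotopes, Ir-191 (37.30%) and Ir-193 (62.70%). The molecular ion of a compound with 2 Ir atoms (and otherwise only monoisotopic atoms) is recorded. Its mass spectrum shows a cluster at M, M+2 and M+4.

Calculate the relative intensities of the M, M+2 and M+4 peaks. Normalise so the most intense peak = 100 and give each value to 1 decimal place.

29.7 : 100.0 : 84.0

The 2 Ir atoms are independent, so intensities follow the terms of (0.3730 + 0.6270)^2.
P(M) = 0.3730^2 = 0.139129
P(M+2) = 2 × 0.3730^1 × 0.6270^1 = 0.467742
P(M+4) = 0.6270^2 = 0.393129
The M+2 peak is largest (0.467742); scaling to 100 gives 29.7 : 100.0 : 84.0.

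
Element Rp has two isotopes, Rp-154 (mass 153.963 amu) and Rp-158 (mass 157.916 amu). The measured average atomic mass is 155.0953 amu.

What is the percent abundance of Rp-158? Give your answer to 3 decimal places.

Let x be the fractional abundance of Rp-154; then Rp-158 has abundance 1 − x.
153.963·x + 157.916·(1 − x) = 155.0953
(153.963 − 157.916)·x = 155.0953 − 157.916
x = -2.8207 / -3.953 = 0.71356 → 71.356% Rp-154, 28.644% Rp-158.

28.644%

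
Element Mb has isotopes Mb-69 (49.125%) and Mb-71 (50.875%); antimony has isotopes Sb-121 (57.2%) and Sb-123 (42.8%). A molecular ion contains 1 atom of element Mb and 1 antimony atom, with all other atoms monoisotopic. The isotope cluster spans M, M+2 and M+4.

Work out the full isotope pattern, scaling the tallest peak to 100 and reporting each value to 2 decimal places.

Element Mb pattern (n=1): 0.49125 : 0.50875
Antimony pattern (n=1): 0.5720 : 0.4280
Convolve the two distributions (both contribute in 2-u steps):
  M: 0.49125×0.5720 = 0.280995
  M+2: 0.49125×0.4280 + 0.50875×0.5720 = 0.501260
  M+4: 0.50875×0.4280 = 0.217745
Scale to base peak (0.501260) = 100: 56.06 : 100.00 : 43.44

56.06 : 100.00 : 43.44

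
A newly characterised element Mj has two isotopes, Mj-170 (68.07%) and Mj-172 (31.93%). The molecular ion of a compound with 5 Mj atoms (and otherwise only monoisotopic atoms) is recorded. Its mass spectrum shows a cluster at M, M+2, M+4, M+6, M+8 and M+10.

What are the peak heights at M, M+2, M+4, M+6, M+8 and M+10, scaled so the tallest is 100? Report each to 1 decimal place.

Expanding (0.6807 + 0.3193)^5:
P(M) = 0.6807^5 = 0.146143
P(M+2) = 5 × 0.6807^4 × 0.3193^1 = 0.342761
P(M+4) = 10 × 0.6807^3 × 0.3193^2 = 0.321562
P(M+6) = 10 × 0.6807^2 × 0.3193^3 = 0.150837
P(M+8) = 5 × 0.6807^1 × 0.3193^4 = 0.035377
P(M+10) = 0.3193^5 = 0.003319
The M+2 peak is largest (0.342761); scaling to 100 gives 42.6 : 100.0 : 93.8 : 44.0 : 10.3 : 1.0.

42.6 : 100.0 : 93.8 : 44.0 : 10.3 : 1.0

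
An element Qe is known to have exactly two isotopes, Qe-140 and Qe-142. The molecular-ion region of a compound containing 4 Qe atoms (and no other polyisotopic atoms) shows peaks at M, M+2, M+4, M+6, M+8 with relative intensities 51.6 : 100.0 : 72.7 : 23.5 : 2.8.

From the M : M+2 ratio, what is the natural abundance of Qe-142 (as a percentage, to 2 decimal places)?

32.64%

Let p = fractional abundance of Qe-140. I(M+2)/I(M) = [C(4,1)·p^3·(1−p)] / p^4 = 4·(1−p)/p = 100.0/51.6 = 1.9380
(1−p)/p = 1.9380/4 = 0.4845  ⇒  p = 1/(1 + 0.4845) = 0.6736
Qe-140: 67.36%, Qe-142: 32.64%.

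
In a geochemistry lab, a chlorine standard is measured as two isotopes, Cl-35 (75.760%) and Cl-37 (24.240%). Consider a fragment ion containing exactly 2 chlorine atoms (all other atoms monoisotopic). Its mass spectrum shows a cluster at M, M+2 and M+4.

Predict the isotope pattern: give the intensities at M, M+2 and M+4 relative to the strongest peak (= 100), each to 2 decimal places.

100.00 : 63.99 : 10.24

Expanding (0.75760 + 0.24240)^2:
P(M) = 0.75760^2 = 0.573958
P(M+2) = 2 × 0.75760^1 × 0.24240^1 = 0.367284
P(M+4) = 0.24240^2 = 0.058758
The M peak is largest (0.573958); scaling to 100 gives 100.00 : 63.99 : 10.24.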